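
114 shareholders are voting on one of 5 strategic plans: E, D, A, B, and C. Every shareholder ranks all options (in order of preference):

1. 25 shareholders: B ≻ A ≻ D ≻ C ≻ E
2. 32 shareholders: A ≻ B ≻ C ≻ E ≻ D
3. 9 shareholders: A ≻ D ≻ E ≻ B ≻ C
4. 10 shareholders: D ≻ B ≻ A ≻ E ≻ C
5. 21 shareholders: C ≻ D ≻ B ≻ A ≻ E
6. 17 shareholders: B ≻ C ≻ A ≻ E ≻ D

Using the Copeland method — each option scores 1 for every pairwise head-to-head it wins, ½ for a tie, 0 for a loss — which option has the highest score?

B

E: loses to D, A, B, and C → score 0.
D: beats E; loses to A, B, and C → score 1.
A: beats E, D, and C; loses to B → score 3.
B: beats E, D, A, and C → score 4.
C: beats E and D; loses to A and B → score 2.
B has the best pairwise record.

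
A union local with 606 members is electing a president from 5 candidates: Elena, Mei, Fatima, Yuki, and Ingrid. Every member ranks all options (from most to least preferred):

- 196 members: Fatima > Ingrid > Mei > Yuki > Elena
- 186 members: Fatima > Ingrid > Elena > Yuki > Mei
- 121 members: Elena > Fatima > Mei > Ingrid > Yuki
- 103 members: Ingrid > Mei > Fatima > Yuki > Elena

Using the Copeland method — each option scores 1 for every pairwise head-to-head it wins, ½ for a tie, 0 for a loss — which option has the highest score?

Elena: beats Mei and Yuki; loses to Fatima and Ingrid → score 2.
Mei: beats Yuki; loses to Elena, Fatima, and Ingrid → score 1.
Fatima: beats Elena, Mei, Yuki, and Ingrid → score 4.
Yuki: loses to Elena, Mei, Fatima, and Ingrid → score 0.
Ingrid: beats Elena, Mei, and Yuki; loses to Fatima → score 3.
Fatima has the best pairwise record.

Fatima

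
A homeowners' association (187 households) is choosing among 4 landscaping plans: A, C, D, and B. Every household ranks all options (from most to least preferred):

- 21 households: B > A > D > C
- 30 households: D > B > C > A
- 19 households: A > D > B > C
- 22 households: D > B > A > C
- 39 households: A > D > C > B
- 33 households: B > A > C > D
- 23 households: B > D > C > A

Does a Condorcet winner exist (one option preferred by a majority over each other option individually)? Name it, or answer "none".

Checking pairwise contests:
B beats A 129–58.
A beats C 134–53.
A beats D 112–75.
D beats B 110–77.
Every option loses at least one head-to-head, so there is no Condorcet winner.

none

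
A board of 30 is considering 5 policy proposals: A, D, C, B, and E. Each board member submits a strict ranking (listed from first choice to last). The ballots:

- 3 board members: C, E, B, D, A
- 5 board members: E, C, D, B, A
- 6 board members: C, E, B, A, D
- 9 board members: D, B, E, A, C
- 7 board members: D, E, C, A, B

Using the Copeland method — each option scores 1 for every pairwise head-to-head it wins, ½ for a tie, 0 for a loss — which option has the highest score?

D

A: loses to D, C, B, and E → score 0.
D: beats A, C, B, and E → score 4.
C: beats A and B; loses to D and E → score 2.
B: beats A; loses to D, C, and E → score 1.
E: beats A, C, and B; loses to D → score 3.
D has the best pairwise record.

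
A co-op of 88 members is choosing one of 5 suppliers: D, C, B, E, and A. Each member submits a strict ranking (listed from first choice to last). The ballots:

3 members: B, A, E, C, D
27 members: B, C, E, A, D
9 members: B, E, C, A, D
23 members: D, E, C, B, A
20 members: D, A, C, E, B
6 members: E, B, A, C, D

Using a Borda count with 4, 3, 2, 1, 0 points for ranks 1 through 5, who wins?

D: 3·0 + 27·0 + 9·0 + 23·4 + 20·4 + 6·0 = 172
C: 3·1 + 27·3 + 9·2 + 23·2 + 20·2 + 6·1 = 194
B: 3·4 + 27·4 + 9·4 + 23·1 + 20·0 + 6·3 = 197
E: 3·2 + 27·2 + 9·3 + 23·3 + 20·1 + 6·4 = 200
A: 3·3 + 27·1 + 9·1 + 23·0 + 20·3 + 6·2 = 117
E has the highest Borda score (200).

E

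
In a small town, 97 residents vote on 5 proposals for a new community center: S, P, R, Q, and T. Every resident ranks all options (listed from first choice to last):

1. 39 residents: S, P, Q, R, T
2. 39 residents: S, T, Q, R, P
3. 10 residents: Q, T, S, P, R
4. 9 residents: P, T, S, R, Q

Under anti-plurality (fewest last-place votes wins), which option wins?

Last-place votes: S 0, P 39, R 10, Q 9, T 39.
S is ranked last by the fewest voters, so S wins.

S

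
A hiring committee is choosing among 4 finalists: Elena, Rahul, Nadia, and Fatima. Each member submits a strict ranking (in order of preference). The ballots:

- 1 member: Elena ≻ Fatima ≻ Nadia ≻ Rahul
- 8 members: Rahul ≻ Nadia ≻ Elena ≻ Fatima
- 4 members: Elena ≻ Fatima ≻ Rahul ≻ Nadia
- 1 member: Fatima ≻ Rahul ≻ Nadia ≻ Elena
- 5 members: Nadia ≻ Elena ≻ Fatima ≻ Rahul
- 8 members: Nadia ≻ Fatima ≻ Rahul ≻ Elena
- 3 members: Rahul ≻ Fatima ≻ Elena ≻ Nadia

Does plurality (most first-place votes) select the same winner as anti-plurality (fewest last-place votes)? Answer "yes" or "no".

no

Plurality — first-place votes: Elena 5, Rahul 11, Nadia 13, Fatima 1. Winner: Nadia.
Anti-plurality — last-place votes: Elena 9, Rahul 6, Nadia 7, Fatima 8. Winner: Rahul.
The two methods disagree.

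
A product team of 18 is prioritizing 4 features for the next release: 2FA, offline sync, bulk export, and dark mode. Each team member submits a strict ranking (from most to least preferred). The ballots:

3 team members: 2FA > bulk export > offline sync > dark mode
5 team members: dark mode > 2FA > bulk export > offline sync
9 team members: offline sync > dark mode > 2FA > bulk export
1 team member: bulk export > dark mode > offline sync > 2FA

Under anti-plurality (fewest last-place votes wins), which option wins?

2FA

Last-place votes: 2FA 1, offline sync 5, bulk export 9, dark mode 3.
2FA is ranked last by the fewest voters, so 2FA wins.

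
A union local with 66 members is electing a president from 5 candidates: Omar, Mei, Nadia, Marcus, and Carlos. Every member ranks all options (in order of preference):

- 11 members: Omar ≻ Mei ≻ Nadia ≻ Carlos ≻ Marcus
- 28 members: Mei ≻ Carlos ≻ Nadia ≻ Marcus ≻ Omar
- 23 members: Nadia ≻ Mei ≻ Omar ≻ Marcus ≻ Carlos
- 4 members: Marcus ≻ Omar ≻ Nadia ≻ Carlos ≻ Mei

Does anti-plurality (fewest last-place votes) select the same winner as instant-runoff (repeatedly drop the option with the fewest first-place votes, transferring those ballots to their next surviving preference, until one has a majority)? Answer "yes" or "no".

no

Anti-plurality — last-place votes: Omar 28, Mei 4, Nadia 0, Marcus 11, Carlos 23. Winner: Nadia.
Instant-runoff — R1 Omar 11, Mei 28, Nadia 23, Marcus 4, Carlos 0 (Carlos out); R2 Omar 11, Mei 28, Nadia 23, Marcus 4 (Marcus out); R3 Omar 15, Mei 28, Nadia 23 (Omar out); R4 Mei 39, Nadia 27 (Mei winner). Winner: Mei.
The two methods disagree.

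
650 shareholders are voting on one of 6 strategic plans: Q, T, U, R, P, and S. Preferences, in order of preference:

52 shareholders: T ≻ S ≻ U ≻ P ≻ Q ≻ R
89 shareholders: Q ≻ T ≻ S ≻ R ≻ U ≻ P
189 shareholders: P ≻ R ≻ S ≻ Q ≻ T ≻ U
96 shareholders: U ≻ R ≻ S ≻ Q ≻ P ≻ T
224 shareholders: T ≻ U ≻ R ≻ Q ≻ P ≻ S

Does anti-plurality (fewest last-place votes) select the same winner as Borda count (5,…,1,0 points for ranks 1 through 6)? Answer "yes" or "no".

Anti-plurality — last-place votes: Q 0, T 96, U 189, R 52, P 89, S 224. Winner: Q.
Borda — scores: Q 1515, T 1925, U 1621, R 1990, P 1369, S 1330. Winner: R.
The two methods disagree.

no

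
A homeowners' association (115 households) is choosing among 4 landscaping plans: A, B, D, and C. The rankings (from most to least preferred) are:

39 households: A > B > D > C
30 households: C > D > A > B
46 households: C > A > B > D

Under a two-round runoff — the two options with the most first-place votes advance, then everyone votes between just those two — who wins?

Round 1 first-place votes: A 39, B 0, D 0, C 76.
C and A advance.
Runoff: C is preferred to A by 76 voters; A by 39.
C wins the runoff.

C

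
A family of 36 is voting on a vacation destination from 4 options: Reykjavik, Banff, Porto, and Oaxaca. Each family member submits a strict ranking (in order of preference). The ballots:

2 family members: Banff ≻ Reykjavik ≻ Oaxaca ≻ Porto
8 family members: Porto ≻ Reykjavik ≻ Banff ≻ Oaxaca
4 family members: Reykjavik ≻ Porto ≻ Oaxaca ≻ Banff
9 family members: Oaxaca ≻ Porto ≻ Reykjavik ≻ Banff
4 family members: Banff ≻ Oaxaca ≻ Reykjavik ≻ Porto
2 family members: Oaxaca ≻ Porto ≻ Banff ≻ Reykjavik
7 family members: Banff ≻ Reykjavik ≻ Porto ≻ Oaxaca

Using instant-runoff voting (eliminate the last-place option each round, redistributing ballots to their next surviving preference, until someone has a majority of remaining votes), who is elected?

Porto

Round 1: Reykjavik 4, Banff 13, Porto 8, Oaxaca 11. Eliminate Reykjavik.
Round 2: Banff 13, Porto 12, Oaxaca 11. Eliminate Oaxaca.
Round 3: Banff 13, Porto 23. Porto has a majority.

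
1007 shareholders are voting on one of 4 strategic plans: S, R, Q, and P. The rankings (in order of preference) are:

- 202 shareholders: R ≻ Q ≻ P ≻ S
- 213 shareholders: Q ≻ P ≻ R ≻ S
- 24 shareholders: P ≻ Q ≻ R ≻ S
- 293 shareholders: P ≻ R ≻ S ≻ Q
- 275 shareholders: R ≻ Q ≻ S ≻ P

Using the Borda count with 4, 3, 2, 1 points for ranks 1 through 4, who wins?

S: 202·1 + 213·1 + 24·1 + 293·2 + 275·2 = 1575
R: 202·4 + 213·2 + 24·2 + 293·3 + 275·4 = 3261
Q: 202·3 + 213·4 + 24·3 + 293·1 + 275·3 = 2648
P: 202·2 + 213·3 + 24·4 + 293·4 + 275·1 = 2586
R has the highest Borda score (3261).

R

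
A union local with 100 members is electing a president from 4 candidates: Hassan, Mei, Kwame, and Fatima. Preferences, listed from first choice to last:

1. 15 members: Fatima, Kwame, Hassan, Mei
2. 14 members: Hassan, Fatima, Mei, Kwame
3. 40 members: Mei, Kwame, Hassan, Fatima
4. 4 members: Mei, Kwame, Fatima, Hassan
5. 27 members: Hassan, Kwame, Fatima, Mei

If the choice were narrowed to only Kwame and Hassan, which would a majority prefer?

Voters preferring Kwame to Hassan: 59; preferring Hassan to Kwame: 41.
Kwame wins the head-to-head.

Kwame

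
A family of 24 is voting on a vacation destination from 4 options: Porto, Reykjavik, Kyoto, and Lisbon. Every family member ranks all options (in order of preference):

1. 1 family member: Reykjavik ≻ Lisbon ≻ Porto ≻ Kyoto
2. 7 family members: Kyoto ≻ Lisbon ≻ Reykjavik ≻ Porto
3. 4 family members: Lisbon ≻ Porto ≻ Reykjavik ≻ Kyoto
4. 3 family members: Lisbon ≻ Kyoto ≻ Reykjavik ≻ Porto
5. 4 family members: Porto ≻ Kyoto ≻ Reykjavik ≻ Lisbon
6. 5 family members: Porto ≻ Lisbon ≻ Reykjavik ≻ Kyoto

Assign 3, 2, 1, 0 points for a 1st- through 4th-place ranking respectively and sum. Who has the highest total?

Porto: 1·1 + 7·0 + 4·2 + 3·0 + 4·3 + 5·3 = 36
Reykjavik: 1·3 + 7·1 + 4·1 + 3·1 + 4·1 + 5·1 = 26
Kyoto: 1·0 + 7·3 + 4·0 + 3·2 + 4·2 + 5·0 = 35
Lisbon: 1·2 + 7·2 + 4·3 + 3·3 + 4·0 + 5·2 = 47
Lisbon has the highest Borda score (47).

Lisbon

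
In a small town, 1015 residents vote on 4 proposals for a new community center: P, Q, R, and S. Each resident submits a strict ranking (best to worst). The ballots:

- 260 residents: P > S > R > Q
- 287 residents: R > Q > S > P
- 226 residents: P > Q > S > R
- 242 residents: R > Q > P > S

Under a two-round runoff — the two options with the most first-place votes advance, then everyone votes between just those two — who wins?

Round 1 first-place votes: P 486, Q 0, R 529, S 0.
R and P advance.
Runoff: R is preferred to P by 529 voters; P by 486.
R wins the runoff.

R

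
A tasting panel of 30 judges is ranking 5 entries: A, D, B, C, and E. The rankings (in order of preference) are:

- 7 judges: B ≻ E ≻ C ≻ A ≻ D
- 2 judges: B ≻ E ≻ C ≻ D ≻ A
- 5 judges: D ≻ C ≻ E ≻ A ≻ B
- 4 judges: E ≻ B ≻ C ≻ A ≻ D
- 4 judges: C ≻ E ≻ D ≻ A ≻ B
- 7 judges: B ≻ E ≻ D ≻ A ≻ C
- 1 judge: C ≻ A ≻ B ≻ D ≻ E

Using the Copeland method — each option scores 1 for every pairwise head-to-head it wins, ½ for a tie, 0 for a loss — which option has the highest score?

B

A: loses to D, B, C, and E → score 0.
D: beats A; loses to B, C, and E → score 1.
B: beats A, D, C, and E → score 4.
C: beats A and D; loses to B and E → score 2.
E: beats A, D, and C; loses to B → score 3.
B has the best pairwise record.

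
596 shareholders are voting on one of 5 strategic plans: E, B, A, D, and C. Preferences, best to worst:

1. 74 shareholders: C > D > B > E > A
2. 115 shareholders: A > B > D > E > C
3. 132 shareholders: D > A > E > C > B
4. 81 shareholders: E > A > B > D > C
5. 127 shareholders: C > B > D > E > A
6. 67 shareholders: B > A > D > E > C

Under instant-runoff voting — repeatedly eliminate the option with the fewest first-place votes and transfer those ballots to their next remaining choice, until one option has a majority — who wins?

Round 1: E 81, B 67, A 115, D 132, C 201. Eliminate B.
Round 2: E 81, A 182, D 132, C 201. Eliminate E.
Round 3: A 263, D 132, C 201. Eliminate D.
Round 4: A 395, C 201. A has a majority.

A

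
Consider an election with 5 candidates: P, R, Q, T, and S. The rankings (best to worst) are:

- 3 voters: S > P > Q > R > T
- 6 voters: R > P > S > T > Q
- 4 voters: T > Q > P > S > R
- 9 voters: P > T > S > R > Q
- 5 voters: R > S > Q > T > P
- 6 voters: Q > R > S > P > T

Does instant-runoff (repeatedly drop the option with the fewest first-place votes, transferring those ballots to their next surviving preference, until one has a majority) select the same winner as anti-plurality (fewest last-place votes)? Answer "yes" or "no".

Instant-runoff — R1 P 9, R 11, Q 6, T 4, S 3 (S out); R2 P 12, R 11, Q 6, T 4 (T out); R3 P 12, R 11, Q 10 (Q out); R4 P 16, R 17 (R winner). Winner: R.
Anti-plurality — last-place votes: P 5, R 4, Q 15, T 9, S 0. Winner: S.
The two methods disagree.

no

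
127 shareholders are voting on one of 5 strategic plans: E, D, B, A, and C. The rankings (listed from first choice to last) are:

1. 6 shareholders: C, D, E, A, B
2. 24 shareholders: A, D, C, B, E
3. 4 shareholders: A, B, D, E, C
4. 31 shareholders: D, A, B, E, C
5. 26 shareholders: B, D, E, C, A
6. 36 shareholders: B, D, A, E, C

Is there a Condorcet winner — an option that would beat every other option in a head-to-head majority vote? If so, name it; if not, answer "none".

Checking pairwise contests:
D beats E 127–0.
B beats D 66–61.
A beats B 65–62.
D beats A 99–28.
E beats C 97–30.
Every option loses at least one head-to-head, so there is no Condorcet winner.

none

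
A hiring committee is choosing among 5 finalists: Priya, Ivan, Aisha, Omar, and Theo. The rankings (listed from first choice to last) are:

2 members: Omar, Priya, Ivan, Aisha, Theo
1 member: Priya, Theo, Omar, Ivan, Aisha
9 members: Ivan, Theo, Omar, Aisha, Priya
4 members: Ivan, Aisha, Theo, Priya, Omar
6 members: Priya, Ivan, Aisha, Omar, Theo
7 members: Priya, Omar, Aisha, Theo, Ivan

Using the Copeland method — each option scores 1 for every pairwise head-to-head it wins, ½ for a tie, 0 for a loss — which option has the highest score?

Priya: beats Ivan, Aisha, Omar, and Theo → score 4.
Ivan: beats Aisha, Omar, and Theo; loses to Priya → score 3.
Aisha: beats Theo; loses to Priya, Ivan, and Omar → score 1.
Omar: beats Aisha and Theo; loses to Priya and Ivan → score 2.
Theo: loses to Priya, Ivan, Aisha, and Omar → score 0.
Priya has the best pairwise record.

Priya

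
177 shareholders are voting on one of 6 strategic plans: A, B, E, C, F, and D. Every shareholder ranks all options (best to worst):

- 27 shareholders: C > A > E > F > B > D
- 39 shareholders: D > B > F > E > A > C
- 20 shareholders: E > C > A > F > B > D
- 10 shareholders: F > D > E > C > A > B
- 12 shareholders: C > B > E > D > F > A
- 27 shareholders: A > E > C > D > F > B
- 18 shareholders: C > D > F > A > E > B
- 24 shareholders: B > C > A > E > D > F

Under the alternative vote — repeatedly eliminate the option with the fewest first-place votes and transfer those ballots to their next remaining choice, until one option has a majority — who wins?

C

Round 1: A 27, B 24, E 20, C 57, F 10, D 39. Eliminate F.
Round 2: A 27, B 24, E 20, C 57, D 49. Eliminate E.
Round 3: A 27, B 24, C 77, D 49. Eliminate B.
Round 4: A 27, C 101, D 49. C has a majority.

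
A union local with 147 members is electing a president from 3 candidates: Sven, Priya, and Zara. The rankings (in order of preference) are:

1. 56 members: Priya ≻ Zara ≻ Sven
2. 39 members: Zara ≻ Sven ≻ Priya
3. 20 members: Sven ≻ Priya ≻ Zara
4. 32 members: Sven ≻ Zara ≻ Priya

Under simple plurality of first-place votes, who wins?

First-place votes: Sven 52, Priya 56, Zara 39.
Priya has the most first-place votes.

Priya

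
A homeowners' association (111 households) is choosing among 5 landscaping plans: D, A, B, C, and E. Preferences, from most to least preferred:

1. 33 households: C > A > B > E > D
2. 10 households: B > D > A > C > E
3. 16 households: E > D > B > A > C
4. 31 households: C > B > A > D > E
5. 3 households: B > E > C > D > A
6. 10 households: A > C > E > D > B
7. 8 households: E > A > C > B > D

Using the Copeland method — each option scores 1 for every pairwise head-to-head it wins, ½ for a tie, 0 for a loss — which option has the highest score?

D: loses to A, B, C, and E → score 0.
A: beats D and E; loses to B and C → score 2.
B: beats D, A, and E; loses to C → score 3.
C: beats D, A, B, and E → score 4.
E: beats D; loses to A, B, and C → score 1.
C has the best pairwise record.

C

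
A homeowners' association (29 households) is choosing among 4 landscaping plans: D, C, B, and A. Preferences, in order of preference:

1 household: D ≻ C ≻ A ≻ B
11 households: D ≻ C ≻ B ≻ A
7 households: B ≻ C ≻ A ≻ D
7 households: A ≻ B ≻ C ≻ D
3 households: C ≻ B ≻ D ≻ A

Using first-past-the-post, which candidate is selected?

D

First-place votes: D 12, C 3, B 7, A 7.
D has the most first-place votes.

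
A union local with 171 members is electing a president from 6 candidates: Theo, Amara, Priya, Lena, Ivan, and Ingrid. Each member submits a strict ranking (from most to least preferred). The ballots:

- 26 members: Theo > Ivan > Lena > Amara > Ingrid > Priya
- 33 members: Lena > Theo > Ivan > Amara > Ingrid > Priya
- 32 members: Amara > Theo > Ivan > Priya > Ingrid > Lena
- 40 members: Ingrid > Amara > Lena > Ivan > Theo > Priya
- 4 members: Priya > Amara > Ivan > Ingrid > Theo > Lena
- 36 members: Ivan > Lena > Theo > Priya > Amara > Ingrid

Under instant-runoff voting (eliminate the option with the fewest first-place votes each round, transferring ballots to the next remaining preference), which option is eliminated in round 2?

Round 1: Theo 26, Amara 32, Priya 4, Lena 33, Ivan 36, Ingrid 40. Eliminate Priya.
Round 2: Theo 26, Amara 36, Lena 33, Ivan 36, Ingrid 40. Eliminate Theo.

Theo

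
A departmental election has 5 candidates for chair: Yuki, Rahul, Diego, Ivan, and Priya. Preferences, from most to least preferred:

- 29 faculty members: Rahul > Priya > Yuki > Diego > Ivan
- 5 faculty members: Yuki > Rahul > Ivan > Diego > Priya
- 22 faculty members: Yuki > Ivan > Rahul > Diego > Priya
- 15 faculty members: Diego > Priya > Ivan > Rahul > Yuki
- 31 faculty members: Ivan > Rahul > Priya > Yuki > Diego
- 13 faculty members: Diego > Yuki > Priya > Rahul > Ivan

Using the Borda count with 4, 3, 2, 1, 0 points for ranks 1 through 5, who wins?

Rahul

Yuki: 29·2 + 5·4 + 22·4 + 15·0 + 31·1 + 13·3 = 236
Rahul: 29·4 + 5·3 + 22·2 + 15·1 + 31·3 + 13·1 = 296
Diego: 29·1 + 5·1 + 22·1 + 15·4 + 31·0 + 13·4 = 168
Ivan: 29·0 + 5·2 + 22·3 + 15·2 + 31·4 + 13·0 = 230
Priya: 29·3 + 5·0 + 22·0 + 15·3 + 31·2 + 13·2 = 220
Rahul has the highest Borda score (296).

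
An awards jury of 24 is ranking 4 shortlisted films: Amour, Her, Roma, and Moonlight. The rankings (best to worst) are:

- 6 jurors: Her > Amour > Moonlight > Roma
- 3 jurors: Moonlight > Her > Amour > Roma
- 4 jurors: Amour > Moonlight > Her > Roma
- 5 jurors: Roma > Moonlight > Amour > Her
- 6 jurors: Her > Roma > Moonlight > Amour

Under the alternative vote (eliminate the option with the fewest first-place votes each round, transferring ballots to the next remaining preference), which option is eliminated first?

Round 1: Amour 4, Her 12, Roma 5, Moonlight 3. Eliminate Moonlight.

Moonlight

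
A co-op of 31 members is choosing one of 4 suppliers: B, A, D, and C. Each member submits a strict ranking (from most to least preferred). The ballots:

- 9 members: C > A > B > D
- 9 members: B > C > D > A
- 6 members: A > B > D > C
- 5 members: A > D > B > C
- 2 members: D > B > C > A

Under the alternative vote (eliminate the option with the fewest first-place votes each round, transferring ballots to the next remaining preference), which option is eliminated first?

D

Round 1: B 9, A 11, D 2, C 9. Eliminate D.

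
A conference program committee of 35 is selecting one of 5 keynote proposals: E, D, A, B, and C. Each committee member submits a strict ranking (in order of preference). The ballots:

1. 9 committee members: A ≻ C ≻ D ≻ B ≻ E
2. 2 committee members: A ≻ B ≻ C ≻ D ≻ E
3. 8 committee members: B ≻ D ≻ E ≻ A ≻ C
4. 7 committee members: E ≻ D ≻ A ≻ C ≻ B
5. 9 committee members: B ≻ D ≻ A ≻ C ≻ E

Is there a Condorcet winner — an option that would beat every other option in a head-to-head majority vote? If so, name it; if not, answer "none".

none

Checking pairwise contests:
D beats E 28–7.
B beats D 19–16.
D beats A 24–11.
A beats B 18–17.
D beats C 24–11.
Every option loses at least one head-to-head, so there is no Condorcet winner.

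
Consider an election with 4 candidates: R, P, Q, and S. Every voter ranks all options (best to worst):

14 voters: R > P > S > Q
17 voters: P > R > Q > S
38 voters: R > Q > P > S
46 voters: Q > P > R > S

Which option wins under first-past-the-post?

First-place votes: R 52, P 17, Q 46, S 0.
R has the most first-place votes.

R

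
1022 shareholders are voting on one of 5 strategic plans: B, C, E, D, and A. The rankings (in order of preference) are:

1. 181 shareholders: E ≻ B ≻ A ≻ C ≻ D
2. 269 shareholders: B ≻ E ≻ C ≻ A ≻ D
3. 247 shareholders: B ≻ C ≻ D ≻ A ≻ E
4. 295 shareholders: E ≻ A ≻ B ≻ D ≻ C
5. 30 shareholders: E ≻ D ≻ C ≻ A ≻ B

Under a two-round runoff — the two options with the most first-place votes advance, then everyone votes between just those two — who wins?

Round 1 first-place votes: B 516, C 0, E 506, D 0, A 0.
B and E advance.
Runoff: B is preferred to E by 516 voters; E by 506.
B wins the runoff.

B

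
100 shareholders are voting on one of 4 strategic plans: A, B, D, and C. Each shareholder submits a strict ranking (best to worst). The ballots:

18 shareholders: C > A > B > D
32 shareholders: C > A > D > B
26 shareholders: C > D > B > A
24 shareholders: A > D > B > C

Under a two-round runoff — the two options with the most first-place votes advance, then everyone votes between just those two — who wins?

Round 1 first-place votes: A 24, B 0, D 0, C 76.
C and A advance.
Runoff: C is preferred to A by 76 voters; A by 24.
C wins the runoff.

C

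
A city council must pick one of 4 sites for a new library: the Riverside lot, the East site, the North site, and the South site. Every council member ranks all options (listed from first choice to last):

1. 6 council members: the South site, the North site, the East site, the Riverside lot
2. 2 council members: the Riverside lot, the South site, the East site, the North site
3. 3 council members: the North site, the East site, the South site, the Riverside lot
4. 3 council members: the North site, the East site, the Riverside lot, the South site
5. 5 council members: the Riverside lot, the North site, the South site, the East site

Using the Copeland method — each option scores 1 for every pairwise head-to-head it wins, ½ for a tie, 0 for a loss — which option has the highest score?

the North site

the Riverside lot: beats the South site; loses to the East site and the North site → score 1.
the East site: beats the Riverside lot; loses to the North site and the South site → score 1.
the North site: beats the Riverside lot, the East site, and the South site → score 3.
the South site: beats the East site; loses to the Riverside lot and the North site → score 1.
the North site has the best pairwise record.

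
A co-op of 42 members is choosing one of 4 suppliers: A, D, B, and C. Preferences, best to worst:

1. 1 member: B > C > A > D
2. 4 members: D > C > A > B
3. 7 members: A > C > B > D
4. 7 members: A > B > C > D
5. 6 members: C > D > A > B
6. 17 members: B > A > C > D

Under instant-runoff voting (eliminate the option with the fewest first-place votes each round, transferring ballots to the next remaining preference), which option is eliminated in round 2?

C

Round 1: A 14, D 4, B 18, C 6. Eliminate D.
Round 2: A 14, B 18, C 10. Eliminate C.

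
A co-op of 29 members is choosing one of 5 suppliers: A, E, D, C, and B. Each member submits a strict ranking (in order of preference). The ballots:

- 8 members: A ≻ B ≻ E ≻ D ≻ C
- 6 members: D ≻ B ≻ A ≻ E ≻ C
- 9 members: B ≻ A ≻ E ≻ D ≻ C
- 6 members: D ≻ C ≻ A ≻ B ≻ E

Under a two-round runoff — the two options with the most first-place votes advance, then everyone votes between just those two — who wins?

B

Round 1 first-place votes: A 8, E 0, D 12, C 0, B 9.
D and B advance.
Runoff: D is preferred to B by 12 voters; B by 17.
B wins the runoff.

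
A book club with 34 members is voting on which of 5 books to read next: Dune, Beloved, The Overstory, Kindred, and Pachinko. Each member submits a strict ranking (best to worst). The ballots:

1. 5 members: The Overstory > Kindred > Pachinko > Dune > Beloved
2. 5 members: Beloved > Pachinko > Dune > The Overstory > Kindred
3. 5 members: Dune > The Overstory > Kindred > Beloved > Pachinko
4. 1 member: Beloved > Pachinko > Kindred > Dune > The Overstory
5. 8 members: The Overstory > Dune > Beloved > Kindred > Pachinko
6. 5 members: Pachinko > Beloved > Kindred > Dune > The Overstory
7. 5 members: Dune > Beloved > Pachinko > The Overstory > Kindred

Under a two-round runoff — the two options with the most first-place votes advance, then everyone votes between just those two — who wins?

Dune

Round 1 first-place votes: Dune 10, Beloved 6, The Overstory 13, Kindred 0, Pachinko 5.
The Overstory and Dune advance.
Runoff: The Overstory is preferred to Dune by 13 voters; Dune by 21.
Dune wins the runoff.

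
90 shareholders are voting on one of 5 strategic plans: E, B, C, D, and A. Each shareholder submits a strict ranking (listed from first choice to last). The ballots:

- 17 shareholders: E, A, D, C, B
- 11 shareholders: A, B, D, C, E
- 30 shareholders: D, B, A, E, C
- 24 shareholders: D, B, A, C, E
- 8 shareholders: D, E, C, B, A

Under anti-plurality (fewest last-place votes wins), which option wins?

Last-place votes: E 35, B 17, C 30, D 0, A 8.
D is ranked last by the fewest voters, so D wins.

D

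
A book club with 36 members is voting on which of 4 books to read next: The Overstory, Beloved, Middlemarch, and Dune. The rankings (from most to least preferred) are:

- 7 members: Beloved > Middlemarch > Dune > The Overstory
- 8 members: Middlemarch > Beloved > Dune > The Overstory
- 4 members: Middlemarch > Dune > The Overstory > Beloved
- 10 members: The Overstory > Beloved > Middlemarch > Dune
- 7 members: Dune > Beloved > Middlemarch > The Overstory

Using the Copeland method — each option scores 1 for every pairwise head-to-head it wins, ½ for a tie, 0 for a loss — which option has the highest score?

The Overstory: loses to Beloved, Middlemarch, and Dune → score 0.
Beloved: beats The Overstory, Middlemarch, and Dune → score 3.
Middlemarch: beats The Overstory and Dune; loses to Beloved → score 2.
Dune: beats The Overstory; loses to Beloved and Middlemarch → score 1.
Beloved has the best pairwise record.

Beloved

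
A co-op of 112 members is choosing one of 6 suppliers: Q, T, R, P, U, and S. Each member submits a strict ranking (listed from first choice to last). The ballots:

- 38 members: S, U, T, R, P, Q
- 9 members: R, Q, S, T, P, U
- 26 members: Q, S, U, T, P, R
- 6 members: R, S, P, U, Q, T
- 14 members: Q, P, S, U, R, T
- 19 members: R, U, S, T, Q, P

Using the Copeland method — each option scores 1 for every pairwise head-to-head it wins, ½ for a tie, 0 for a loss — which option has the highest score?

S

Q: beats P; loses to T, R, U, and S → score 1.
T: beats Q, R, and P; loses to U and S → score 3.
R: beats Q and P; loses to T, U, and S → score 2.
P: loses to Q, T, R, U, and S → score 0.
U: beats Q, T, R, and P; loses to S → score 4.
S: beats Q, T, R, P, and U → score 5.
S has the best pairwise record.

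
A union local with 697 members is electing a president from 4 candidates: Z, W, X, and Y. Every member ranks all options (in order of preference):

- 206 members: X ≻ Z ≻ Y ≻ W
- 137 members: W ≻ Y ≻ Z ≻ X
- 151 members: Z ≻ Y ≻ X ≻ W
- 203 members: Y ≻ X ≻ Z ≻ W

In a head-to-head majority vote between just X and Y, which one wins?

Y

Voters preferring X to Y: 206; preferring Y to X: 491.
Y wins the head-to-head.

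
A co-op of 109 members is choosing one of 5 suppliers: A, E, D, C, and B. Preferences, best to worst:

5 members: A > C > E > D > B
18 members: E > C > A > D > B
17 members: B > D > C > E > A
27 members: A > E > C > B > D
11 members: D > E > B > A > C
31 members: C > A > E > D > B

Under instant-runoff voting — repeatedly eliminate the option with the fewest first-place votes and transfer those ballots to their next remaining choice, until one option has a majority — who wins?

C

Round 1: A 32, E 18, D 11, C 31, B 17. Eliminate D.
Round 2: A 32, E 29, C 31, B 17. Eliminate B.
Round 3: A 32, E 29, C 48. Eliminate E.
Round 4: A 43, C 66. C has a majority.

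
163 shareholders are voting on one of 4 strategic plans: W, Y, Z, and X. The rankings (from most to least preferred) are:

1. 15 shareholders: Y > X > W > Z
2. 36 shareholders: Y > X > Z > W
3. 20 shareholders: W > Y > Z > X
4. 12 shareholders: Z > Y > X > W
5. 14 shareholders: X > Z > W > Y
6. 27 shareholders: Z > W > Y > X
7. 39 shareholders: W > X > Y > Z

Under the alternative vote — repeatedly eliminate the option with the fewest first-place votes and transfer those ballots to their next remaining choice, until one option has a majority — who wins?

Round 1: W 59, Y 51, Z 39, X 14. Eliminate X.
Round 2: W 59, Y 51, Z 53. Eliminate Y.
Round 3: W 74, Z 89. Z has a majority.

Z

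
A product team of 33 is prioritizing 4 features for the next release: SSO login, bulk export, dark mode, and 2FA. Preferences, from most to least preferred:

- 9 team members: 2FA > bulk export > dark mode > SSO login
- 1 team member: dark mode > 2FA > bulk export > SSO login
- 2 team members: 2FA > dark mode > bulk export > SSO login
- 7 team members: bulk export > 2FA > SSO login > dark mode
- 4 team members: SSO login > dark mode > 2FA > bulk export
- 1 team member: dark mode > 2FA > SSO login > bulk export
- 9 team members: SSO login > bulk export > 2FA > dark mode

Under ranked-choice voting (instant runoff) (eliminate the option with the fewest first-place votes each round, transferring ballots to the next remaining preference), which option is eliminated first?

Round 1: SSO login 13, bulk export 7, dark mode 2, 2FA 11. Eliminate dark mode.

dark mode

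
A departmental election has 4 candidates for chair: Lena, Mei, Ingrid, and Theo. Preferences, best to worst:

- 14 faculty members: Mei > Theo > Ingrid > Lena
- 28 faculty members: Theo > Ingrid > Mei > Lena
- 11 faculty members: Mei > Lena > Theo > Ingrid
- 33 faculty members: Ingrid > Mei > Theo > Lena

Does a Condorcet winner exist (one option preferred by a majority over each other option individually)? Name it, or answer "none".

none

Checking pairwise contests:
Mei beats Lena 86–0.
Ingrid beats Mei 61–25.
Theo beats Ingrid 53–33.
Mei beats Theo 58–28.
Every option loses at least one head-to-head, so there is no Condorcet winner.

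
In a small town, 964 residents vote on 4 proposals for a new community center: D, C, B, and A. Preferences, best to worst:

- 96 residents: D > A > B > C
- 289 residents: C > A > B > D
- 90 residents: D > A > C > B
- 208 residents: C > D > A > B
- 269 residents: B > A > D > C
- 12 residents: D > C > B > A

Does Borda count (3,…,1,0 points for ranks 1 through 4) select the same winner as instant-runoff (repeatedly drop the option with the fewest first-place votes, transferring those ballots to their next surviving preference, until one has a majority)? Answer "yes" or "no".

no

Borda — scores: D 1279, C 1605, B 1204, A 1696. Winner: A.
Instant-runoff — R1 D 198, C 497, B 269, A 0 (C winner). Winner: C.
The two methods disagree.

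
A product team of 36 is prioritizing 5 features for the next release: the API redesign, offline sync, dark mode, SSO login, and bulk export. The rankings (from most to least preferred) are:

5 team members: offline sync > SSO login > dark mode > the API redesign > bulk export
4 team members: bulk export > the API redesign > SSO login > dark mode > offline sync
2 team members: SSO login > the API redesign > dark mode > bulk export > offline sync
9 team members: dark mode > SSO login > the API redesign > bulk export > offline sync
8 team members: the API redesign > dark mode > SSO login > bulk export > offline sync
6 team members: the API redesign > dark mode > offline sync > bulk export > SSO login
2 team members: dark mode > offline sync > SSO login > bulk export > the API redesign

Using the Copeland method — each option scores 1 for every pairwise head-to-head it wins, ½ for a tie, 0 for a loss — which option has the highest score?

the API redesign

the API redesign: beats offline sync, dark mode, and bulk export; ties SSO login → score 3.5.
offline sync: loses to the API redesign, dark mode, SSO login, and bulk export → score 0.
dark mode: beats offline sync, SSO login, and bulk export; loses to the API redesign → score 3.
SSO login: beats offline sync and bulk export; ties the API redesign; loses to dark mode → score 2.5.
bulk export: beats offline sync; loses to the API redesign, dark mode, and SSO login → score 1.
the API redesign has the best pairwise record.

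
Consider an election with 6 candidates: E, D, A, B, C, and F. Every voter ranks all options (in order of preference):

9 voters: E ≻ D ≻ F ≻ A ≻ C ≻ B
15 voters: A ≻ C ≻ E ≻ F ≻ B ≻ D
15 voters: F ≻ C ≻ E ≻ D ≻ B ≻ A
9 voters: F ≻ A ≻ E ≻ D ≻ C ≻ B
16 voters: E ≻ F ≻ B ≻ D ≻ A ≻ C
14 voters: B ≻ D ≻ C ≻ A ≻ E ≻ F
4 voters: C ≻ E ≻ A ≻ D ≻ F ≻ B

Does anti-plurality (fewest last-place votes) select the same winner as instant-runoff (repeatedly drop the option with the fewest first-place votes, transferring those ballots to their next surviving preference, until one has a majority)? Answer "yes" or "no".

yes

Anti-plurality — last-place votes: E 0, D 15, A 15, B 22, C 16, F 14. Winner: E.
Instant-runoff — R1 E 25, D 0, A 15, B 14, C 4, F 24 (D out); R2 E 25, A 15, B 14, C 4, F 24 (C out); R3 E 29, A 15, B 14, F 24 (B out); R4 E 29, A 29, F 24 (F out); R5 E 44, A 38 (E winner). Winner: E.
The two methods agree.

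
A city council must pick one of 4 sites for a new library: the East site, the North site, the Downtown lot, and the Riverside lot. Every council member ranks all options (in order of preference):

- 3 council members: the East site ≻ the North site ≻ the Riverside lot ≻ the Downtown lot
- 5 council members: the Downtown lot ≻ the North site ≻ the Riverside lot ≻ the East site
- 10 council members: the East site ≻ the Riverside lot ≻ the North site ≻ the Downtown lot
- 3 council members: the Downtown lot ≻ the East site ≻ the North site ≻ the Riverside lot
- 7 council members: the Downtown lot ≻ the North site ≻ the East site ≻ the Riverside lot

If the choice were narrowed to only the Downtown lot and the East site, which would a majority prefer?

Voters preferring the Downtown lot to the East site: 15; preferring the East site to the Downtown lot: 13.
the Downtown lot wins the head-to-head.

the Downtown lot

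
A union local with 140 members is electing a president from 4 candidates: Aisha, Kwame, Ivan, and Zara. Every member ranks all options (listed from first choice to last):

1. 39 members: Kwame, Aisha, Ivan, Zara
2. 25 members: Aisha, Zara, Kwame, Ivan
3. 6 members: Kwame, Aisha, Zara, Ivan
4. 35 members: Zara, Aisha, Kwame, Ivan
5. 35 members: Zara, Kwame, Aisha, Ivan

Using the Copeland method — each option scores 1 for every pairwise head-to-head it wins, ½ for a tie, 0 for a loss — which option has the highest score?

Aisha: beats Ivan; ties Zara; loses to Kwame → score 1.5.
Kwame: beats Aisha and Ivan; loses to Zara → score 2.
Ivan: loses to Aisha, Kwame, and Zara → score 0.
Zara: beats Kwame and Ivan; ties Aisha → score 2.5.
Zara has the best pairwise record.

Zara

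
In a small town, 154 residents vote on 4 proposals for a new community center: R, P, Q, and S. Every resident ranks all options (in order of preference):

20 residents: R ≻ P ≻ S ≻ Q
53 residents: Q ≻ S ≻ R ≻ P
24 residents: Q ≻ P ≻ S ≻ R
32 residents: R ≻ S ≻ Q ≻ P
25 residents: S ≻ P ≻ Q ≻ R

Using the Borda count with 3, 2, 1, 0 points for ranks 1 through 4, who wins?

R: 20·3 + 53·1 + 24·0 + 32·3 + 25·0 = 209
P: 20·2 + 53·0 + 24·2 + 32·0 + 25·2 = 138
Q: 20·0 + 53·3 + 24·3 + 32·1 + 25·1 = 288
S: 20·1 + 53·2 + 24·1 + 32·2 + 25·3 = 289
S has the highest Borda score (289).

S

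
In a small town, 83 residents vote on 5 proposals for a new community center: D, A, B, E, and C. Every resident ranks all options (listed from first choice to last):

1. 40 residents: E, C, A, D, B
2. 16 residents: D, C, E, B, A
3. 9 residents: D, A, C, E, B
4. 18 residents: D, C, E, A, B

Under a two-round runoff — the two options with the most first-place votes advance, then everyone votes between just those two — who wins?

Round 1 first-place votes: D 43, A 0, B 0, E 40, C 0.
D and E advance.
Runoff: D is preferred to E by 43 voters; E by 40.
D wins the runoff.

D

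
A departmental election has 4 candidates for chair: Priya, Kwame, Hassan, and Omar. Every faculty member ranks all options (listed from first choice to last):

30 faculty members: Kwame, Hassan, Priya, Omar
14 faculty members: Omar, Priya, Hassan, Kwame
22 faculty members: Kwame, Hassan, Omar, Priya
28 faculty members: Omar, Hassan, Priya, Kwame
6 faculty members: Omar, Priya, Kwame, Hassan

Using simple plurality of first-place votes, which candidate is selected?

First-place votes: Priya 0, Kwame 52, Hassan 0, Omar 48.
Kwame has the most first-place votes.

Kwame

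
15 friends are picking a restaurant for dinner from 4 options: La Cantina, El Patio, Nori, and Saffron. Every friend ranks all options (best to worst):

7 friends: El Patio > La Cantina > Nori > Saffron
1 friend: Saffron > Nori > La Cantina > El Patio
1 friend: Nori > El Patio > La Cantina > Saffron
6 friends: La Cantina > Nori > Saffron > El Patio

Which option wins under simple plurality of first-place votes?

El Patio

First-place votes: La Cantina 6, El Patio 7, Nori 1, Saffron 1.
El Patio has the most first-place votes.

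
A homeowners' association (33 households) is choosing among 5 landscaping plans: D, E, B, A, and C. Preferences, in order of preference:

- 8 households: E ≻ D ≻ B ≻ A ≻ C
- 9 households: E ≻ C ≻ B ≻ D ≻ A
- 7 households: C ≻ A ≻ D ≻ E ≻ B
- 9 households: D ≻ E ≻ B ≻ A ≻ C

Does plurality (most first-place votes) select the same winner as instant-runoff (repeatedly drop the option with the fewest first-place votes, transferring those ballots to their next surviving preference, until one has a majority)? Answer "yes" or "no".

yes

Plurality — first-place votes: D 9, E 17, B 0, A 0, C 7. Winner: E.
Instant-runoff — R1 D 9, E 17, B 0, A 0, C 7 (E winner). Winner: E.
The two methods agree.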